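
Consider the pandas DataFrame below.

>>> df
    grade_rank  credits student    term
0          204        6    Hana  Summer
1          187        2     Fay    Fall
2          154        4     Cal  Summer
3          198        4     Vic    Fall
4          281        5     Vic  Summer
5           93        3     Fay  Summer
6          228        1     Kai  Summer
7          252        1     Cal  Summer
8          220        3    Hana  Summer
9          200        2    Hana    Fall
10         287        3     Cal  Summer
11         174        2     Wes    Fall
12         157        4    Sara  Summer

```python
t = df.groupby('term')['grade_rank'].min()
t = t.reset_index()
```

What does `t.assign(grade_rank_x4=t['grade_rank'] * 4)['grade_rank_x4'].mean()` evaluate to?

534.0

group by term, min of grade_rank:
term
Fall      174
Summer     93
Name: grade_rank, dtype: int64
reset_index():
     term  grade_rank
0    Fall         174
1  Summer          93
add column grade_rank_x4 = t['grade_rank'] * 4:
     term  grade_rank  grade_rank_x4
0    Fall         174            696
1  Summer          93            372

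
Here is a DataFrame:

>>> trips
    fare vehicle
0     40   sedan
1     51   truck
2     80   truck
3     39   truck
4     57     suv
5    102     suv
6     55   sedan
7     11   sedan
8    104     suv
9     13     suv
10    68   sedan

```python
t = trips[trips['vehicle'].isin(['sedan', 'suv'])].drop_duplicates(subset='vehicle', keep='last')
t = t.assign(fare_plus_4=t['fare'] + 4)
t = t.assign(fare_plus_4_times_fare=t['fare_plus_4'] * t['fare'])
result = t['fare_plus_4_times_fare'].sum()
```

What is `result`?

filter rows where vehicle in ['sedan', 'suv']:
    fare vehicle
0     40   sedan
4     57     suv
5    102     suv
6     55   sedan
7     11   sedan
8    104     suv
9     13     suv
10    68   sedan
drop duplicate vehicle (keep=last):
    fare vehicle
9     13     suv
10    68   sedan
add column fare_plus_4 = t['fare'] + 4:
    fare vehicle  fare_plus_4
9     13     suv           17
10    68   sedan           72
add column fare_plus_4_times_fare = t['fare_plus_4'] * t['fare']:
    fare vehicle  fare_plus_4  fare_plus_4_times_fare
9     13     suv           17                     221
10    68   sedan           72                    4896

5117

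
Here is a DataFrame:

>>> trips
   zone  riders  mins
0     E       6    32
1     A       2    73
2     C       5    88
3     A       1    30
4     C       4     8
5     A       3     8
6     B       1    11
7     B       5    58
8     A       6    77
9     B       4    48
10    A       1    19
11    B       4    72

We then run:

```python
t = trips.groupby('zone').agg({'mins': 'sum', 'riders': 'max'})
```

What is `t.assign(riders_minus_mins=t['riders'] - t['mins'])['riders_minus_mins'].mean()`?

group by zone: sum(mins), max(riders):
      mins  riders
zone              
A      207       6
B      189       5
C       96       5
E       32       6
add column riders_minus_mins = t['riders'] - t['mins']:
      mins  riders  riders_minus_mins
zone                                 
A      207       6               -201
B      189       5               -184
C       96       5                -91
E       32       6                -26
So mean() = -125.5.

-125.5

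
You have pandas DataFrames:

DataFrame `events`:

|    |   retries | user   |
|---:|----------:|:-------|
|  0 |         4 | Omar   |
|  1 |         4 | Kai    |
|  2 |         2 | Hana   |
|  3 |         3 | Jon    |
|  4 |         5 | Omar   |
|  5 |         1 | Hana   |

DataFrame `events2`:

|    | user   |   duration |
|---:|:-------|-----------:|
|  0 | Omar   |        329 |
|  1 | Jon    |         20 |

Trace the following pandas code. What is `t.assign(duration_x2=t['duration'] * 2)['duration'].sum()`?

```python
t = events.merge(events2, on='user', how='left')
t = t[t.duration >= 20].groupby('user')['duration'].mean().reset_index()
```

merge on 'user' (how='left') → 6 rows:
   retries  user  duration
0        4  Omar     329.0
1        4   Kai       NaN
2        2  Hana       NaN
3        3   Jon      20.0
4        5  Omar     329.0
5        1  Hana       NaN
filter rows where duration >= 20:
   retries  user  duration
0        4  Omar     329.0
3        3   Jon      20.0
4        5  Omar     329.0
group by user, mean of duration:
user
Jon      20.0
Omar    329.0
Name: duration, dtype: float64
reset_index():
   user  duration
0   Jon      20.0
1  Omar     329.0
add column duration_x2 = t['duration'] * 2:
   user  duration  duration_x2
0   Jon      20.0         40.0
1  Omar     329.0        658.0

349.0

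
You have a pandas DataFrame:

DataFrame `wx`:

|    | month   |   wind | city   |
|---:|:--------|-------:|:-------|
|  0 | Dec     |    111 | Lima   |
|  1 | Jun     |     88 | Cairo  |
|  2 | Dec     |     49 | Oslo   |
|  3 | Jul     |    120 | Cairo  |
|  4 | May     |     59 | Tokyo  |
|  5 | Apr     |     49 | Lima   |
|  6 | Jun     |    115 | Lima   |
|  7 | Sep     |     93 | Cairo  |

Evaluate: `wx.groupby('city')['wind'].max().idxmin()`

group by city, max of wind:
city
Cairo    120
Lima     115
Oslo      49
Tokyo     59
Name: wind, dtype: int64
Taking the label with the smallest value gives Oslo.

Oslo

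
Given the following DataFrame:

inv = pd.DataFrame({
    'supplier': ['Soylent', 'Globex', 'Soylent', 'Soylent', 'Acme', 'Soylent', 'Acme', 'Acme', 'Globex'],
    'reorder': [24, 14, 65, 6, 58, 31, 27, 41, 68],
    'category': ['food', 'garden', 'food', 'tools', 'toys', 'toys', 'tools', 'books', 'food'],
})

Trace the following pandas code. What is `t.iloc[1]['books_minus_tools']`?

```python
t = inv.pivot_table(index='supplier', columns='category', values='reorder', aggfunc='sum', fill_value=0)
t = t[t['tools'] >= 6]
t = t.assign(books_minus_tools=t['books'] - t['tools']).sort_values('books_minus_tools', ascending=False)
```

pivot: rows=supplier, cols=category, sum(reorder):
category  books  food  garden  tools  toys
supplier                                  
Acme         41     0       0     27    58
Globex        0    68      14      0     0
Soylent       0    89       0      6    31
filter rows where tools >= 6:
category  books  food  garden  tools  toys
supplier                                  
Acme         41     0       0     27    58
Soylent       0    89       0      6    31
add column books_minus_tools = t['books'] - t['tools']:
category  books  food  garden  tools  toys  books_minus_tools
supplier                                                     
Acme         41     0       0     27    58                 14
Soylent       0    89       0      6    31                 -6
sort by books_minus_tools descending:
category  books  food  garden  tools  toys  books_minus_tools
supplier                                                     
Acme         41     0       0     27    58                 14
Soylent       0    89       0      6    31                 -6
The value at position 1, column 'books_minus_tools' is -6.

-6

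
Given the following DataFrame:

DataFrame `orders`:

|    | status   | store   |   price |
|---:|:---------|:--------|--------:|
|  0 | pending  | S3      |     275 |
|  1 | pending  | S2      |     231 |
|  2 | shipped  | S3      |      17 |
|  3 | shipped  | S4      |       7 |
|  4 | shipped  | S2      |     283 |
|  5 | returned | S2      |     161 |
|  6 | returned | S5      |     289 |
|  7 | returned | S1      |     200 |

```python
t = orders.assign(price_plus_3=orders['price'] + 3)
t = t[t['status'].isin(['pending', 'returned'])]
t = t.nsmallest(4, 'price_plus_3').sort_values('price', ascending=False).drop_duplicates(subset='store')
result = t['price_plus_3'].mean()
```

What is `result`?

add column price_plus_3 = orders['price'] + 3:
     status store  price  price_plus_3
0   pending    S3    275           278
1   pending    S2    231           234
2   shipped    S3     17            20
3   shipped    S4      7            10
4   shipped    S2    283           286
5  returned    S2    161           164
6  returned    S5    289           292
7  returned    S1    200           203
filter rows where status in ['pending', 'returned']:
     status store  price  price_plus_3
0   pending    S3    275           278
1   pending    S2    231           234
5  returned    S2    161           164
6  returned    S5    289           292
7  returned    S1    200           203
take 4 rows with smallest price_plus_3:
     status store  price  price_plus_3
5  returned    S2    161           164
7  returned    S1    200           203
1   pending    S2    231           234
0   pending    S3    275           278
sort by price descending:
     status store  price  price_plus_3
0   pending    S3    275           278
1   pending    S2    231           234
7  returned    S1    200           203
5  returned    S2    161           164
drop duplicate store (keep=first):
     status store  price  price_plus_3
0   pending    S3    275           278
1   pending    S2    231           234
7  returned    S1    200           203
Hence 238.333333333.

238.333333333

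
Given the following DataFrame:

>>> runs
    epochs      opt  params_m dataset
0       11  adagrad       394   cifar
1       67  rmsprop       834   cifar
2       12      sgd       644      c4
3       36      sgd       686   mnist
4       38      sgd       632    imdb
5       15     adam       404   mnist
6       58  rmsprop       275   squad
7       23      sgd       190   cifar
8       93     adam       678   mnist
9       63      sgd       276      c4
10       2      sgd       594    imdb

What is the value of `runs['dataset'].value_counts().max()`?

value_counts of dataset:
dataset
cifar    3
mnist    3
c4       2
imdb     2
squad    1
Name: count, dtype: int64
The max of the resulting series is 3.

3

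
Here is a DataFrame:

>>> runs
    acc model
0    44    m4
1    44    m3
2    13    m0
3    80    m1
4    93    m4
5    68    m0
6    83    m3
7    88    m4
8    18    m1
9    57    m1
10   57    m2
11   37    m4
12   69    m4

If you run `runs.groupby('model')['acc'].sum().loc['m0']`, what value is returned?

81

group by model, sum of acc:
model
m0     81
m1    155
m2     57
m3    127
m4    331
Name: acc, dtype: int64
Then the value at index 'm0': 81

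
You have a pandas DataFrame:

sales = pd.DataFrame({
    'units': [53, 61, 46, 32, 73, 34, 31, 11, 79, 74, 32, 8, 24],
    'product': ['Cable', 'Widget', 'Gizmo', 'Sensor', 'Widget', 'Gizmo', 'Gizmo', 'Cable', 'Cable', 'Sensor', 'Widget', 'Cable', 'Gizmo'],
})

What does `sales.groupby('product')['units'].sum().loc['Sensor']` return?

106

group by product, sum of units:
product
Cable     151
Gizmo     135
Sensor    106
Widget    166
Name: units, dtype: int64
Then the value at index 'Sensor': 106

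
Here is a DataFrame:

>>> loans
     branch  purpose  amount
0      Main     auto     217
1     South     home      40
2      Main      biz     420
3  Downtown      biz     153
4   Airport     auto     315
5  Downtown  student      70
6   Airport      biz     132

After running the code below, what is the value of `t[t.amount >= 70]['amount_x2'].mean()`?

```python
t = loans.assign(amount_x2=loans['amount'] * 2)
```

435.666666667

add column amount_x2 = loans['amount'] * 2:
     branch  purpose  amount  amount_x2
0      Main     auto     217        434
1     South     home      40         80
2      Main      biz     420        840
3  Downtown      biz     153        306
4   Airport     auto     315        630
5  Downtown  student      70        140
6   Airport      biz     132        264
filter rows where amount >= 70:
     branch  purpose  amount  amount_x2
0      Main     auto     217        434
2      Main      biz     420        840
3  Downtown      biz     153        306
4   Airport     auto     315        630
5  Downtown  student      70        140
6   Airport      biz     132        264
Finally, mean of column 'amount_x2' = 435.666666667.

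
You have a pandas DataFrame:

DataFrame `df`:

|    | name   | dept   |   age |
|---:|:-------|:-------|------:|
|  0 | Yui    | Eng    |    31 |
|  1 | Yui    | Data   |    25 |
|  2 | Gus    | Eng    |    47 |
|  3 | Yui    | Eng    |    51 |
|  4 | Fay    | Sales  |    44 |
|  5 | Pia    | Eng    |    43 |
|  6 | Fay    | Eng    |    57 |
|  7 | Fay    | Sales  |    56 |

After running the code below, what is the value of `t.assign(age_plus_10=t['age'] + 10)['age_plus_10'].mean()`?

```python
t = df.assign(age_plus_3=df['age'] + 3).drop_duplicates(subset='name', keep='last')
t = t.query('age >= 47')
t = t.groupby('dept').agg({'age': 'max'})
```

63.5

add column age_plus_3 = df['age'] + 3:
  name   dept  age  age_plus_3
0  Yui    Eng   31          34
1  Yui   Data   25          28
2  Gus    Eng   47          50
3  Yui    Eng   51          54
4  Fay  Sales   44          47
5  Pia    Eng   43          46
6  Fay    Eng   57          60
7  Fay  Sales   56          59
drop duplicate name (keep=last):
  name   dept  age  age_plus_3
2  Gus    Eng   47          50
3  Yui    Eng   51          54
5  Pia    Eng   43          46
7  Fay  Sales   56          59
filter rows where age >= 47:
  name   dept  age  age_plus_3
2  Gus    Eng   47          50
3  Yui    Eng   51          54
7  Fay  Sales   56          59
group by dept, max of age:
       age
dept      
Eng     51
Sales   56
add column age_plus_10 = t['age'] + 10:
       age  age_plus_10
dept                   
Eng     51           61
Sales   56           66
Then the mean of column 'age_plus_10': 63.5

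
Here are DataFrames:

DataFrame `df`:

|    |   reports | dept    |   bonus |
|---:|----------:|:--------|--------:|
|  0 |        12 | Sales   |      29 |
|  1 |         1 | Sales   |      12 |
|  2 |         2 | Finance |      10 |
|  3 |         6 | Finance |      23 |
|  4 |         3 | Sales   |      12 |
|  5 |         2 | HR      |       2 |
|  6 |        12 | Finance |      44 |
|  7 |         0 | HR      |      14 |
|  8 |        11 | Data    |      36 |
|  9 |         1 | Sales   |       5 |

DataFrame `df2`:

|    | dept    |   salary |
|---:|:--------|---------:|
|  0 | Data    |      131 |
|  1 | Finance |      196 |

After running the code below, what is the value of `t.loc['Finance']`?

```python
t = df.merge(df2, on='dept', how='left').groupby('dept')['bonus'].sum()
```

77

merge on 'dept' (how='left') → 10 rows:
   reports     dept  bonus  salary
0       12    Sales     29     NaN
1        1    Sales     12     NaN
2        2  Finance     10   196.0
3        6  Finance     23   196.0
4        3    Sales     12     NaN
5        2       HR      2     NaN
6       12  Finance     44   196.0
7        0       HR     14     NaN
8       11     Data     36   131.0
9        1    Sales      5     NaN
group by dept, sum of bonus:
dept
Data       36
Finance    77
HR         16
Sales      58
Name: bonus, dtype: int64
Hence 77.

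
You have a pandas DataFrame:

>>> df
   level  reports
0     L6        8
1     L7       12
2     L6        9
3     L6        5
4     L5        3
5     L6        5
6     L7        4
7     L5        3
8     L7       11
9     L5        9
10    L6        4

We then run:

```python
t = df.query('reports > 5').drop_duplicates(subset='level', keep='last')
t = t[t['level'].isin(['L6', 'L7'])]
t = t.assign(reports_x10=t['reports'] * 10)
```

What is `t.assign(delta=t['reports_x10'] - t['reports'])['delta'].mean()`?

90.0

filter rows where reports > 5:
  level  reports
0    L6        8
1    L7       12
2    L6        9
8    L7       11
9    L5        9
drop duplicate level (keep=last):
  level  reports
2    L6        9
8    L7       11
9    L5        9
filter rows where level in ['L6', 'L7']:
  level  reports
2    L6        9
8    L7       11
add column reports_x10 = t['reports'] * 10:
  level  reports  reports_x10
2    L6        9           90
8    L7       11          110
add column delta = t['reports_x10'] - t['reports']:
  level  reports  reports_x10  delta
2    L6        9           90     81
8    L7       11          110     99
Hence 90.0.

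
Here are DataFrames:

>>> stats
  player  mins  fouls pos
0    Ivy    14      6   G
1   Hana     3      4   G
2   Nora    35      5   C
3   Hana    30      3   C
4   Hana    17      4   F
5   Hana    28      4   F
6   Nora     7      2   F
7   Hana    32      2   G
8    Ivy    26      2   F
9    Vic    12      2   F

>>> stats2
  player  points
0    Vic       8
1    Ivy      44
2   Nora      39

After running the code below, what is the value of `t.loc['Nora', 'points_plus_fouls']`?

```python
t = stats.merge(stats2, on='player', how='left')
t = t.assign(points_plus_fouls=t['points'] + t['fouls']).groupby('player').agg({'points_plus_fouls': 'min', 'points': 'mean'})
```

41.0

merge on 'player' (how='left') → 10 rows:
  player  mins  fouls pos  points
0    Ivy    14      6   G    44.0
1   Hana     3      4   G     NaN
2   Nora    35      5   C    39.0
3   Hana    30      3   C     NaN
4   Hana    17      4   F     NaN
5   Hana    28      4   F     NaN
6   Nora     7      2   F    39.0
7   Hana    32      2   G     NaN
8    Ivy    26      2   F    44.0
9    Vic    12      2   F     8.0
add column points_plus_fouls = t['points'] + t['fouls']:
  player  mins  fouls pos  points  points_plus_fouls
0    Ivy    14      6   G    44.0               50.0
1   Hana     3      4   G     NaN                NaN
2   Nora    35      5   C    39.0               44.0
3   Hana    30      3   C     NaN                NaN
4   Hana    17      4   F     NaN                NaN
5   Hana    28      4   F     NaN                NaN
6   Nora     7      2   F    39.0               41.0
7   Hana    32      2   G     NaN                NaN
8    Ivy    26      2   F    44.0               46.0
9    Vic    12      2   F     8.0               10.0
group by player: min(points_plus_fouls), mean(points):
        points_plus_fouls  points
player                           
Hana                  NaN     NaN
Ivy                  46.0    44.0
Nora                 41.0    39.0
Vic                  10.0     8.0
Then the value at row 'Nora', column 'points_plus_fouls': 41.0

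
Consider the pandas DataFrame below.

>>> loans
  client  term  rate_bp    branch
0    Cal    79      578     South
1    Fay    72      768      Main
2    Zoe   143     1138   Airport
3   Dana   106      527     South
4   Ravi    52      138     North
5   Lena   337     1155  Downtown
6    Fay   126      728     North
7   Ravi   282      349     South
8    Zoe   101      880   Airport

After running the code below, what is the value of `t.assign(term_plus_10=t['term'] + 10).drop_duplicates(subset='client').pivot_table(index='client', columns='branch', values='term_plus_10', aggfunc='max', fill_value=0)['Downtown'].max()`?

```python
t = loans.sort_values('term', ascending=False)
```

sort by term descending:
  client  term  rate_bp    branch
5   Lena   337     1155  Downtown
7   Ravi   282      349     South
2    Zoe   143     1138   Airport
6    Fay   126      728     North
3   Dana   106      527     South
8    Zoe   101      880   Airport
0    Cal    79      578     South
1    Fay    72      768      Main
4   Ravi    52      138     North
add column term_plus_10 = t['term'] + 10:
  client  term  rate_bp    branch  term_plus_10
5   Lena   337     1155  Downtown           347
7   Ravi   282      349     South           292
2    Zoe   143     1138   Airport           153
6    Fay   126      728     North           136
3   Dana   106      527     South           116
8    Zoe   101      880   Airport           111
0    Cal    79      578     South            89
1    Fay    72      768      Main            82
4   Ravi    52      138     North            62
drop duplicate client (keep=first):
  client  term  rate_bp    branch  term_plus_10
5   Lena   337     1155  Downtown           347
7   Ravi   282      349     South           292
2    Zoe   143     1138   Airport           153
6    Fay   126      728     North           136
3   Dana   106      527     South           116
0    Cal    79      578     South            89
pivot: rows=client, cols=branch, max(term_plus_10):
branch  Airport  Downtown  North  South
client                                 
Cal           0         0      0     89
Dana          0         0      0    116
Fay           0         0    136      0
Lena          0       347      0      0
Ravi          0         0      0    292
Zoe         153         0      0      0
Finally, max of column 'Downtown' = 347.

347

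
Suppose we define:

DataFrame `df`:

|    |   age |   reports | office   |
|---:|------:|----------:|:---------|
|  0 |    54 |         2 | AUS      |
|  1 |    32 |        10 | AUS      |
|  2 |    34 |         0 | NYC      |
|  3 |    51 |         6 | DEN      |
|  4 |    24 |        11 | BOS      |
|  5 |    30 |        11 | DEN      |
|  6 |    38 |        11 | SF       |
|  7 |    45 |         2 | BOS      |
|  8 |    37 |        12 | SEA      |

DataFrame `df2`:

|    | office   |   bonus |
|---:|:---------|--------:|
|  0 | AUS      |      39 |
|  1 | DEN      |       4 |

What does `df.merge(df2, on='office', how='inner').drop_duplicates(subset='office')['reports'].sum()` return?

merge on 'office' (how='inner') → 4 rows:
   age  reports office  bonus
0   54        2    AUS     39
1   32       10    AUS     39
2   51        6    DEN      4
3   30       11    DEN      4
drop duplicate office (keep=first):
   age  reports office  bonus
0   54        2    AUS     39
2   51        6    DEN      4

8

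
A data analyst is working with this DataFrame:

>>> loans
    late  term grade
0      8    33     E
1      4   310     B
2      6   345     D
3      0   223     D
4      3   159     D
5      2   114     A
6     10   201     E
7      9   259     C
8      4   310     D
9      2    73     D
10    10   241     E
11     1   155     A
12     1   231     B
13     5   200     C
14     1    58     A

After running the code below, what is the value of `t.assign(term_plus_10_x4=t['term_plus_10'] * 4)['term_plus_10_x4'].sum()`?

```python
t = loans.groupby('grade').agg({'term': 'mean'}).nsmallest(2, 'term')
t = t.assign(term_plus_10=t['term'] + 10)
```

group by grade, mean of term:
             term
grade            
A      109.000000
B      270.500000
C      229.500000
D      222.000000
E      158.333333
take 2 rows with smallest term:
             term
grade            
A      109.000000
E      158.333333
add column term_plus_10 = t['term'] + 10:
             term  term_plus_10
grade                          
A      109.000000    119.000000
E      158.333333    168.333333
add column term_plus_10_x4 = t['term_plus_10'] * 4:
             term  term_plus_10  term_plus_10_x4
grade                                           
A      109.000000    119.000000       476.000000
E      158.333333    168.333333       673.333333

1149.33333333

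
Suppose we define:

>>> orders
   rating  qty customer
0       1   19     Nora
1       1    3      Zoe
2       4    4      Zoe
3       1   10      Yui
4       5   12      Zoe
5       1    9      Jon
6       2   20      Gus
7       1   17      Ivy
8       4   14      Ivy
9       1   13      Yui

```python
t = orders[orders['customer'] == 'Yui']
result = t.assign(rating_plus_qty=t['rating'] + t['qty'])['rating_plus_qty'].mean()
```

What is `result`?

12.5

filter rows where customer == 'Yui':
   rating  qty customer
3       1   10      Yui
9       1   13      Yui
add column rating_plus_qty = t['rating'] + t['qty']:
   rating  qty customer  rating_plus_qty
3       1   10      Yui               11
9       1   13      Yui               14
mean of column 'rating_plus_qty' → 12.5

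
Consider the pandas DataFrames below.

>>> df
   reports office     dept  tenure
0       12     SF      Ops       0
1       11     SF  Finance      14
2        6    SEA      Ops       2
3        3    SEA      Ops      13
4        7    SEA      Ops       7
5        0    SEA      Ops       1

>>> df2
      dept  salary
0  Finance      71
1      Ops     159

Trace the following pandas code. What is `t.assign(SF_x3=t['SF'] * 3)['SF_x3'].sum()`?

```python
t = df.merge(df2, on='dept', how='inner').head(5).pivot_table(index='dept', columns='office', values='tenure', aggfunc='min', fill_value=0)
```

merge on 'dept' (how='inner') → 6 rows:
   reports office     dept  tenure  salary
0       12     SF      Ops       0     159
1       11     SF  Finance      14      71
2        6    SEA      Ops       2     159
3        3    SEA      Ops      13     159
4        7    SEA      Ops       7     159
5        0    SEA      Ops       1     159
take first 5 rows:
   reports office     dept  tenure  salary
0       12     SF      Ops       0     159
1       11     SF  Finance      14      71
2        6    SEA      Ops       2     159
3        3    SEA      Ops      13     159
4        7    SEA      Ops       7     159
pivot: rows=dept, cols=office, min(tenure):
office   SEA  SF
dept            
Finance    0  14
Ops        2   0
add column SF_x3 = t['SF'] * 3:
office   SEA  SF  SF_x3
dept                   
Finance    0  14     42
Ops        2   0      0
Then the sum of column 'SF_x3': 42

42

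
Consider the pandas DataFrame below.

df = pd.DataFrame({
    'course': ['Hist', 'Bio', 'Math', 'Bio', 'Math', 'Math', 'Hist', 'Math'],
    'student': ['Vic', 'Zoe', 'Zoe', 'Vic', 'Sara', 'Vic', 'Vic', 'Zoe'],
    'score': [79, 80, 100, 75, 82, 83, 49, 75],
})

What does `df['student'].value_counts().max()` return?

4

value_counts of student:
student
Vic     4
Zoe     3
Sara    1
Name: count, dtype: int64
Taking the max of the resulting series gives 4.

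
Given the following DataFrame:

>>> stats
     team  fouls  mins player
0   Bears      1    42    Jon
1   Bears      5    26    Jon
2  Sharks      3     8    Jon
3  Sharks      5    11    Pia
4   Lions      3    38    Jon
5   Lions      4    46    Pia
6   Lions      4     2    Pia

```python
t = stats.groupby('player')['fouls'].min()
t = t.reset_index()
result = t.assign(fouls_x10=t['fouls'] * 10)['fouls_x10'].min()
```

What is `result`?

10

group by player, min of fouls:
player
Jon    1
Pia    4
Name: fouls, dtype: int64
reset_index():
  player  fouls
0    Jon      1
1    Pia      4
add column fouls_x10 = t['fouls'] * 10:
  player  fouls  fouls_x10
0    Jon      1         10
1    Pia      4         40
min of column 'fouls_x10' → 10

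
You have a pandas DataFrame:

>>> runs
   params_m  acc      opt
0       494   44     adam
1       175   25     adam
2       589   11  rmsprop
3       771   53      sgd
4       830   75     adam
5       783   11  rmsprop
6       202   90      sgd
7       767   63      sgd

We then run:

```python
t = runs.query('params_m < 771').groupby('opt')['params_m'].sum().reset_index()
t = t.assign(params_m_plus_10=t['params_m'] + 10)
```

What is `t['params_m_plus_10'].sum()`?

filter rows where params_m < 771:
   params_m  acc      opt
0       494   44     adam
1       175   25     adam
2       589   11  rmsprop
6       202   90      sgd
7       767   63      sgd
group by opt, sum of params_m:
opt
adam       669
rmsprop    589
sgd        969
Name: params_m, dtype: int64
reset_index():
       opt  params_m
0     adam       669
1  rmsprop       589
2      sgd       969
add column params_m_plus_10 = t['params_m'] + 10:
       opt  params_m  params_m_plus_10
0     adam       669               679
1  rmsprop       589               599
2      sgd       969               979
sum of column 'params_m_plus_10' → 2257

2257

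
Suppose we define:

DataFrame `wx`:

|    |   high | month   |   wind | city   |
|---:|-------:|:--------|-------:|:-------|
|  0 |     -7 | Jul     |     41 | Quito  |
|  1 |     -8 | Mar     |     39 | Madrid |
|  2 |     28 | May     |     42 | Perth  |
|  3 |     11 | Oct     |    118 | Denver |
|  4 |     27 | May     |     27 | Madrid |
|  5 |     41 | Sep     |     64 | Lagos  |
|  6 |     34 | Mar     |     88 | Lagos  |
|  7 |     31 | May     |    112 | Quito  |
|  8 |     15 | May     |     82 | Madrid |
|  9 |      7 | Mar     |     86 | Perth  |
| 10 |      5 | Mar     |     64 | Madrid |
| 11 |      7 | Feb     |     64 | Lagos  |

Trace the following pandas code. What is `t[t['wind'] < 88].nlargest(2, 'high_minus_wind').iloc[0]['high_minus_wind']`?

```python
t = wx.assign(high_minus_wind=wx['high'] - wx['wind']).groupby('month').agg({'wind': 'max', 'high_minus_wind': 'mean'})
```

add column high_minus_wind = wx['high'] - wx['wind']:
    high month  wind    city  high_minus_wind
0     -7   Jul    41   Quito              -48
1     -8   Mar    39  Madrid              -47
2     28   May    42   Perth              -14
3     11   Oct   118  Denver             -107
4     27   May    27  Madrid                0
5     41   Sep    64   Lagos              -23
6     34   Mar    88   Lagos              -54
7     31   May   112   Quito              -81
8     15   May    82  Madrid              -67
9      7   Mar    86   Perth              -79
10     5   Mar    64  Madrid              -59
11     7   Feb    64   Lagos              -57
group by month: max(wind), mean(high_minus_wind):
       wind  high_minus_wind
month                       
Feb      64           -57.00
Jul      41           -48.00
Mar      88           -59.75
May     112           -40.50
Oct     118          -107.00
Sep      64           -23.00
filter rows where wind < 88:
       wind  high_minus_wind
month                       
Feb      64            -57.0
Jul      41            -48.0
Sep      64            -23.0
take 2 rows with largest high_minus_wind:
       wind  high_minus_wind
month                       
Sep      64            -23.0
Jul      41            -48.0

-23.0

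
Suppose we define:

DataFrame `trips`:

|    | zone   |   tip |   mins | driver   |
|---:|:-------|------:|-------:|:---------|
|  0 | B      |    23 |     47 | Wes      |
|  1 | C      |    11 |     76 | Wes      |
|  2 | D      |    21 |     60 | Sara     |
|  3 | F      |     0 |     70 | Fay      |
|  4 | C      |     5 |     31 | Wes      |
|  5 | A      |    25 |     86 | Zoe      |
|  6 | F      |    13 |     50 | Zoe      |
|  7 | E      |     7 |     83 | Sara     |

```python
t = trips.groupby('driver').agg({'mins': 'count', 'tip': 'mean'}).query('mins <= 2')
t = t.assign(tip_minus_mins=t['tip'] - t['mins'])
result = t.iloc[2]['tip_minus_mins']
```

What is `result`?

group by driver: count(mins), mean(tip):
        mins   tip
driver            
Fay        1   0.0
Sara       2  14.0
Wes        3  13.0
Zoe        2  19.0
filter rows where mins <= 2:
        mins   tip
driver            
Fay        1   0.0
Sara       2  14.0
Zoe        2  19.0
add column tip_minus_mins = t['tip'] - t['mins']:
        mins   tip  tip_minus_mins
driver                            
Fay        1   0.0            -1.0
Sara       2  14.0            12.0
Zoe        2  19.0            17.0

17.0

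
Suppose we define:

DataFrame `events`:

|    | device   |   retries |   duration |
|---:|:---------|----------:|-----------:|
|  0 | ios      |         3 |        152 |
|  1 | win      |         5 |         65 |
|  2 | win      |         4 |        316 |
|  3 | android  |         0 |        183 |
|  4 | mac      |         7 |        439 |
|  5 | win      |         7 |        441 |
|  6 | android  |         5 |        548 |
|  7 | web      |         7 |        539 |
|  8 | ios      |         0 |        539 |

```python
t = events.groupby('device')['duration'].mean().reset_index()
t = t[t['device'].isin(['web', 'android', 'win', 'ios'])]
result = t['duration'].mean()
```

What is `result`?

381.0

group by device, mean of duration:
device
android    365.5
ios        345.5
mac        439.0
web        539.0
win        274.0
Name: duration, dtype: float64
reset_index():
    device  duration
0  android     365.5
1      ios     345.5
2      mac     439.0
3      web     539.0
4      win     274.0
filter rows where device in ['web', 'android', 'win', 'ios']:
    device  duration
0  android     365.5
1      ios     345.5
3      web     539.0
4      win     274.0
Then the mean of column 'duration': 381.0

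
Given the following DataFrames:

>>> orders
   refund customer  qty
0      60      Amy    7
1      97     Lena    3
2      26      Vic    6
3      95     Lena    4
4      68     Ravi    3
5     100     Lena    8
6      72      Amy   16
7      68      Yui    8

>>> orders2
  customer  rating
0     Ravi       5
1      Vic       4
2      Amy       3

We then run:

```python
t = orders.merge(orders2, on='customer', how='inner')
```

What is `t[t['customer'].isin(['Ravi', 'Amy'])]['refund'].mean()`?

66.6666666667

merge on 'customer' (how='inner') → 4 rows:
   refund customer  qty  rating
0      60      Amy    7       3
1      26      Vic    6       4
2      68     Ravi    3       5
3      72      Amy   16       3
filter rows where customer in ['Ravi', 'Amy']:
   refund customer  qty  rating
0      60      Amy    7       3
2      68     Ravi    3       5
3      72      Amy   16       3
So mean() = 66.6666666667.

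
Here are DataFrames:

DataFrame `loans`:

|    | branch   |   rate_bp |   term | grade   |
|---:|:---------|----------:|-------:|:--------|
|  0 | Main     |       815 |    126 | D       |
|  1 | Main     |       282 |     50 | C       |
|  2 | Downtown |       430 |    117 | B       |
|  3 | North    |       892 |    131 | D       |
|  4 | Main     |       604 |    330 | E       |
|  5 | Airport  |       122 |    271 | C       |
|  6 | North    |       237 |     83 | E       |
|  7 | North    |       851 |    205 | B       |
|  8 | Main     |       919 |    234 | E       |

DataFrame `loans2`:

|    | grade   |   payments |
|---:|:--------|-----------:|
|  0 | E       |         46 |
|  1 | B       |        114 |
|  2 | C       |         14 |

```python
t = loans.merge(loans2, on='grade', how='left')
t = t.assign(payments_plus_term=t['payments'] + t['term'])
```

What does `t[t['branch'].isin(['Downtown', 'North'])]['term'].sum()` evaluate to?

536

merge on 'grade' (how='left') → 9 rows:
     branch  rate_bp  term grade  payments
0      Main      815   126     D       NaN
1      Main      282    50     C      14.0
2  Downtown      430   117     B     114.0
3     North      892   131     D       NaN
4      Main      604   330     E      46.0
5   Airport      122   271     C      14.0
6     North      237    83     E      46.0
7     North      851   205     B     114.0
8      Main      919   234     E      46.0
add column payments_plus_term = t['payments'] + t['term']:
     branch  rate_bp  term grade  payments  payments_plus_term
0      Main      815   126     D       NaN                 NaN
1      Main      282    50     C      14.0                64.0
2  Downtown      430   117     B     114.0               231.0
3     North      892   131     D       NaN                 NaN
4      Main      604   330     E      46.0               376.0
5   Airport      122   271     C      14.0               285.0
6     North      237    83     E      46.0               129.0
7     North      851   205     B     114.0               319.0
8      Main      919   234     E      46.0               280.0
filter rows where branch in ['Downtown', 'North']:
     branch  rate_bp  term grade  payments  payments_plus_term
2  Downtown      430   117     B     114.0               231.0
3     North      892   131     D       NaN                 NaN
6     North      237    83     E      46.0               129.0
7     North      851   205     B     114.0               319.0
Then the sum of column 'term': 536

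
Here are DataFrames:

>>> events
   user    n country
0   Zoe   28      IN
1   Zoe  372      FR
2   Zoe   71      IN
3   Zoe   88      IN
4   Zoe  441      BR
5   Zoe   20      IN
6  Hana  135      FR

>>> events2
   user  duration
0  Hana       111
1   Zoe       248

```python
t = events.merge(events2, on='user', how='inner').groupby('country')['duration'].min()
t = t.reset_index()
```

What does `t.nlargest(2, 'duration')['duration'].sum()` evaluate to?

merge on 'user' (how='inner') → 7 rows:
   user    n country  duration
0   Zoe   28      IN       248
1   Zoe  372      FR       248
2   Zoe   71      IN       248
3   Zoe   88      IN       248
4   Zoe  441      BR       248
5   Zoe   20      IN       248
6  Hana  135      FR       111
group by country, min of duration:
country
BR    248
FR    111
IN    248
Name: duration, dtype: int64
reset_index():
  country  duration
0      BR       248
1      FR       111
2      IN       248
take 2 rows with largest duration:
  country  duration
0      BR       248
2      IN       248
sum of column 'duration' → 496

496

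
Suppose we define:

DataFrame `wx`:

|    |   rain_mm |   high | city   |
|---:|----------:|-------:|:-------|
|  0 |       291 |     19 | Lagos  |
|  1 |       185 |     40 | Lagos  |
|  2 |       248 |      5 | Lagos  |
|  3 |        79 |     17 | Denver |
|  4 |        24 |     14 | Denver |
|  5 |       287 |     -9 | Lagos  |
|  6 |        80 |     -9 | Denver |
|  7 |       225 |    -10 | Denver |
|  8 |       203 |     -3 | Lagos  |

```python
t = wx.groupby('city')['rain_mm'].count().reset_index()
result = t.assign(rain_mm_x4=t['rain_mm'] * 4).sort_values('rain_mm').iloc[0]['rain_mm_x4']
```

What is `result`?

group by city, count of rain_mm:
city
Denver    4
Lagos     5
Name: rain_mm, dtype: int64
reset_index():
     city  rain_mm
0  Denver        4
1   Lagos        5
add column rain_mm_x4 = t['rain_mm'] * 4:
     city  rain_mm  rain_mm_x4
0  Denver        4          16
1   Lagos        5          20
sort by rain_mm:
     city  rain_mm  rain_mm_x4
0  Denver        4          16
1   Lagos        5          20

16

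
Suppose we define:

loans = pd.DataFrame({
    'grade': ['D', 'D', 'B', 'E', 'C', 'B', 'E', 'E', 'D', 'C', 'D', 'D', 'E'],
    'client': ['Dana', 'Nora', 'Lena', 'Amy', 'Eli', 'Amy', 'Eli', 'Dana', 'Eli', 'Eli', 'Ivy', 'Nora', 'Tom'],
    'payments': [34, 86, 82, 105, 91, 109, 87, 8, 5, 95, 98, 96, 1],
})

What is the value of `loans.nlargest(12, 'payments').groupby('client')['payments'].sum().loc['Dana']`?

42

take 12 rows with largest payments:
   grade client  payments
5      B    Amy       109
3      E    Amy       105
10     D    Ivy        98
11     D   Nora        96
9      C    Eli        95
4      C    Eli        91
6      E    Eli        87
1      D   Nora        86
2      B   Lena        82
0      D   Dana        34
7      E   Dana         8
8      D    Eli         5
group by client, sum of payments:
client
Amy     214
Dana     42
Eli     278
Ivy      98
Lena     82
Nora    182
Name: payments, dtype: int64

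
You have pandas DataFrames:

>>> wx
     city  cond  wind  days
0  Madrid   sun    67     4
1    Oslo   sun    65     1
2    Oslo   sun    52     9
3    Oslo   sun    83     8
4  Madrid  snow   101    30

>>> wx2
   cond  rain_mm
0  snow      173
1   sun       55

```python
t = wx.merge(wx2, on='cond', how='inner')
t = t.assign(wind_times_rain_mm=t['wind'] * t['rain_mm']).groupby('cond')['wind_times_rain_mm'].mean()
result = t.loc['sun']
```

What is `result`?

merge on 'cond' (how='inner') → 5 rows:
     city  cond  wind  days  rain_mm
0  Madrid   sun    67     4       55
1    Oslo   sun    65     1       55
2    Oslo   sun    52     9       55
3    Oslo   sun    83     8       55
4  Madrid  snow   101    30      173
add column wind_times_rain_mm = t['wind'] * t['rain_mm']:
     city  cond  wind  days  rain_mm  wind_times_rain_mm
0  Madrid   sun    67     4       55                3685
1    Oslo   sun    65     1       55                3575
2    Oslo   sun    52     9       55                2860
3    Oslo   sun    83     8       55                4565
4  Madrid  snow   101    30      173               17473
group by cond, mean of wind_times_rain_mm:
cond
snow    17473.00
sun      3671.25
Name: wind_times_rain_mm, dtype: float64
So loc['sun'] = 3671.25.

3671.25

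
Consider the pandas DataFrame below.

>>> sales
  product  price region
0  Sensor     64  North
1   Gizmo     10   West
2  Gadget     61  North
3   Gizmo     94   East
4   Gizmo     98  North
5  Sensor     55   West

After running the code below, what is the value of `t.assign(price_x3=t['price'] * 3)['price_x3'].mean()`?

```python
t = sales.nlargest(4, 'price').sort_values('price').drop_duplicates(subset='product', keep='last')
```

take 4 rows with largest price:
  product  price region
4   Gizmo     98  North
3   Gizmo     94   East
0  Sensor     64  North
2  Gadget     61  North
sort by price:
  product  price region
2  Gadget     61  North
0  Sensor     64  North
3   Gizmo     94   East
4   Gizmo     98  North
drop duplicate product (keep=last):
  product  price region
2  Gadget     61  North
0  Sensor     64  North
4   Gizmo     98  North
add column price_x3 = t['price'] * 3:
  product  price region  price_x3
2  Gadget     61  North       183
0  Sensor     64  North       192
4   Gizmo     98  North       294
Reading off the mean of column 'price_x3', we get 223.0.

223.0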